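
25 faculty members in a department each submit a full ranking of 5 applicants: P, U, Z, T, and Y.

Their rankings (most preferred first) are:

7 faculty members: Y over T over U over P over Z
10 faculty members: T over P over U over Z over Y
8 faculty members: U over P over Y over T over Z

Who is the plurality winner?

First-place vote totals:
  P: 0
  U: 8
  Z: 0
  T: 10
  Y: 7
T has the most first-place votes.

T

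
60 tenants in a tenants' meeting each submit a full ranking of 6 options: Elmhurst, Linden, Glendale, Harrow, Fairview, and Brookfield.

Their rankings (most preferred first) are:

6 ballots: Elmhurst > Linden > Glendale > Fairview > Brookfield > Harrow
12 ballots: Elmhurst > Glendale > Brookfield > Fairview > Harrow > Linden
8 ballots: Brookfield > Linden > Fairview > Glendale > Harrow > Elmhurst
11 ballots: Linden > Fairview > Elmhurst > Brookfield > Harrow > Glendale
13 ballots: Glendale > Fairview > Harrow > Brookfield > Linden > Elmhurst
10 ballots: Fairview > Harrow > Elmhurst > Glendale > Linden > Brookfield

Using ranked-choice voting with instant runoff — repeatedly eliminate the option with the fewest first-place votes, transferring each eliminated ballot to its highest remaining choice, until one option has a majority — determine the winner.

Linden

Round 1: Elmhurst 18, Glendale 13, Linden 11, Fairview 10, Brookfield 8, Harrow 0. Harrow has the fewest and is eliminated.
Round 2: Elmhurst 18, Glendale 13, Linden 11, Fairview 10, Brookfield 8. Brookfield has the fewest and is eliminated.
Round 3: Linden 19, Elmhurst 18, Glendale 13, Fairview 10. Fairview has the fewest and is eliminated.
Round 4: Elmhurst 28, Linden 19, Glendale 13. Glendale has the fewest and is eliminated.
Round 5: Linden 32, Elmhurst 28. Linden has a majority.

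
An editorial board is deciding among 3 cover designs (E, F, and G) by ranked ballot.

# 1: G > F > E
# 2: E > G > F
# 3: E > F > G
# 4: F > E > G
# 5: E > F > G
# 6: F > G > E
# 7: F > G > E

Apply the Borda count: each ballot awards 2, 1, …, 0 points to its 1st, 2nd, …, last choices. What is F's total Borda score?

9

Borda scores:
  E: 0 + 2 + 2 + 1 + 2 + 0 + 0 = 7
  F: 1 + 0 + 1 + 2 + 1 + 2 + 2 = 9
  G: 2 + 1 + 0 + 0 + 0 + 1 + 1 = 5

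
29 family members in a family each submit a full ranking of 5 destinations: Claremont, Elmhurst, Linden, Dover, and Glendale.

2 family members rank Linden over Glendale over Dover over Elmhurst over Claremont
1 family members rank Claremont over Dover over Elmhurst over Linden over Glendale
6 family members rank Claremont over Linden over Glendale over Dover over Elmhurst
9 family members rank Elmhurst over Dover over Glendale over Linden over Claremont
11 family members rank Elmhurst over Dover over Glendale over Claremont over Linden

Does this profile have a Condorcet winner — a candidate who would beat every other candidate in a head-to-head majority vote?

Yes

Head-to-head results (29 voters total):
Claremont vs Elmhurst: Elmhurst wins 22–7.
Claremont vs Linden: Claremont wins 18–11.
Claremont vs Dover: Dover wins 22–7.
Claremont vs Glendale: Glendale wins 22–7.
Elmhurst vs Linden: Elmhurst wins 21–8.
Elmhurst vs Dover: Elmhurst wins 20–9.
Elmhurst vs Glendale: Elmhurst wins 21–8.
Linden vs Dover: Dover wins 21–8.
Linden vs Glendale: Glendale wins 20–9.
Dover vs Glendale: Dover wins 21–8.
Elmhurst beats each rival — Claremont (22–7), Linden (21–8), Dover (20–9), Glendale (21–8) — so Elmhurst is the Condorcet winner.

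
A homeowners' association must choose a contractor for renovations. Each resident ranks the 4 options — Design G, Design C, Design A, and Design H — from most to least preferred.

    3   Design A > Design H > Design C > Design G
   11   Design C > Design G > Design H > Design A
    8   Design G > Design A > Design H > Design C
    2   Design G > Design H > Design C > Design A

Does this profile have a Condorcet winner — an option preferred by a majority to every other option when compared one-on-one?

Head-to-head results (24 voters total):
Design G vs Design C: Design C wins 14–10.
Design G vs Design A: Design G wins 21–3.
Design G vs Design H: Design G wins 21–3.
Design C vs Design A: Design C wins 13–11.
Design C vs Design H: Design H wins 13–11.
Design A vs Design H: Design H wins 13–11.
No candidate beats all others: Design G beats Design H beats Design C beats Design G, a majority cycle.

No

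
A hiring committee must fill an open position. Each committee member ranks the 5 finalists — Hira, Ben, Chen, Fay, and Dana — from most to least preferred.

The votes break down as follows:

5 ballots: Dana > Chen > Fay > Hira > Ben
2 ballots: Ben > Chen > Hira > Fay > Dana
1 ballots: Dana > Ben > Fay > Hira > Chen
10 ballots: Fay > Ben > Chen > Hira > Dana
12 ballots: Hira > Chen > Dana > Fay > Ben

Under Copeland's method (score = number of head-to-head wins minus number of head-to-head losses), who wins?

Pairwise results:
  Hira vs Ben: Hira wins 17–13.
  Hira vs Chen: Chen wins 17–13.
  Hira vs Fay: Fay wins 16–14.
  Hira vs Dana: Hira wins 24–6.
  Ben vs Chen: Chen wins 17–13.
  Ben vs Fay: Fay wins 27–3.
  Ben vs Dana: Dana wins 18–12.
  Chen vs Fay: Chen wins 19–11.
  Chen vs Dana: Chen wins 24–6.
  Fay vs Dana: Dana wins 18–12.
Copeland scores (wins − losses):
  Hira: 2 − 2 = 0
  Ben: 0 − 4 = -4
  Chen: 4 − 0 = 4
  Fay: 2 − 2 = 0
  Dana: 2 − 2 = 0
Chen has the best Copeland score.

Chen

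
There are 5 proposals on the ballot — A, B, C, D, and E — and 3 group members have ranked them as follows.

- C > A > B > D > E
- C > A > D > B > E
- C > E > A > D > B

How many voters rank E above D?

Ballots ranking E above D: 1.
Ballots ranking D above E: 2.
So 1 of 3 voters prefer E to D.

1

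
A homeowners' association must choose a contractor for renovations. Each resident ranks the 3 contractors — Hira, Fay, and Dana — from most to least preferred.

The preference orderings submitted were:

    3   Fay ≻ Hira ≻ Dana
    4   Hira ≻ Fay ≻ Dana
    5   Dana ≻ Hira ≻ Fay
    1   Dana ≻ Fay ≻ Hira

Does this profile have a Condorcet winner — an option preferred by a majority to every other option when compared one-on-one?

Head-to-head results (13 voters total):
Hira vs Fay: Hira wins 9–4.
Hira vs Dana: Hira wins 7–6.
Fay vs Dana: Fay wins 7–6.
Hira beats each rival — Fay (9–4), Dana (7–6) — so Hira is the Condorcet winner.

Yes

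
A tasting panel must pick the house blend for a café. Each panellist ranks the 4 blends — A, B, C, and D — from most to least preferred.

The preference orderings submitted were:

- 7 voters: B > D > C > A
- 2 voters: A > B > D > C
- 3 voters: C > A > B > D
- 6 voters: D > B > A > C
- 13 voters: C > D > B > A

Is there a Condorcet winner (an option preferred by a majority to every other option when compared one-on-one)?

Head-to-head results (31 voters total):
A vs B: B wins 26–5.
A vs C: C wins 23–8.
A vs D: D wins 26–5.
B vs C: C wins 16–15.
B vs D: D wins 19–12.
C vs D: C wins 16–15.
C beats each rival — A (23–8), B (16–15), D (16–15) — so C is the Condorcet winner.

Yes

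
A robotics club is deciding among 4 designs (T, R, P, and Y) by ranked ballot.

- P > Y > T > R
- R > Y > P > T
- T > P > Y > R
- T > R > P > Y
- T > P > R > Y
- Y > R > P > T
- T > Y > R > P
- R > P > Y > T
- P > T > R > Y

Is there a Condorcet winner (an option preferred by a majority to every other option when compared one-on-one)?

No

Head-to-head results (9 voters total):
T vs R: T wins 6–3.
T vs P: P wins 5–4.
T vs Y: T wins 5–4.
R vs P: R wins 5–4.
R vs Y: R wins 5–4.
P vs Y: P wins 6–3.
No candidate beats all others: T beats R beats P beats T, a majority cycle.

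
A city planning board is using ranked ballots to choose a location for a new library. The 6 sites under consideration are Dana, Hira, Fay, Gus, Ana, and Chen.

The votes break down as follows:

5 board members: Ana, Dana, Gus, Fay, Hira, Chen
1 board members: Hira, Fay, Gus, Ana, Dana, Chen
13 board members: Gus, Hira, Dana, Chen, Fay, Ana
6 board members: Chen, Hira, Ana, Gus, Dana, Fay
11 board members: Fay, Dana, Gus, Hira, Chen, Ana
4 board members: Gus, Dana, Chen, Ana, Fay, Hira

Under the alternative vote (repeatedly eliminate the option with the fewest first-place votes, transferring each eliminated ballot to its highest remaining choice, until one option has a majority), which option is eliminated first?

Round 1: Gus 17, Fay 11, Chen 6, Ana 5, Hira 1, Dana 0. Dana has the fewest and is eliminated.
Round 2: Gus 17, Fay 11, Chen 6, Ana 5, Hira 1. Hira has the fewest and is eliminated.
Round 3: Gus 17, Fay 12, Chen 6, Ana 5. Ana has the fewest and is eliminated.
Round 4: Gus 22, Fay 12, Chen 6. Gus has a majority.

Dana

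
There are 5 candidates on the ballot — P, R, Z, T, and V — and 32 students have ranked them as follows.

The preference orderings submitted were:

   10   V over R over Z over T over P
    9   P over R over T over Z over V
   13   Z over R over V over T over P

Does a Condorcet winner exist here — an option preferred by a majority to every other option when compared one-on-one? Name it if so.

R

Head-to-head results (32 voters total):
P vs R: R wins 23–9.
P vs Z: Z wins 23–9.
P vs T: T wins 23–9.
P vs V: V wins 23–9.
R vs Z: R wins 19–13.
R vs T: R wins 32–0.
R vs V: R wins 22–10.
Z vs T: Z wins 23–9.
Z vs V: Z wins 22–10.
T vs V: V wins 23–9.
R beats each rival — P (23–9), Z (19–13), T (32–0), V (22–10) — so R is the Condorcet winner.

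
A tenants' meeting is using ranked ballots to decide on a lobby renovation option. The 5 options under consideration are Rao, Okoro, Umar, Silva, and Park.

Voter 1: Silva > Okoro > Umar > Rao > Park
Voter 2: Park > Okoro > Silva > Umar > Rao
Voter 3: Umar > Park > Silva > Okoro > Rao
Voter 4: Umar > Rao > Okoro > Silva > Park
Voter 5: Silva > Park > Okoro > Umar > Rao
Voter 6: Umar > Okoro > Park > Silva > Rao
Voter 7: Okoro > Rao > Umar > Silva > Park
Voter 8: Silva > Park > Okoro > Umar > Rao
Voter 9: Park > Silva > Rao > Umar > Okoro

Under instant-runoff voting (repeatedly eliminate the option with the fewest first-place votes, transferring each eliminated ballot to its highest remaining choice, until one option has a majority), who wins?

Silva

Round 1: Umar 3, Silva 3, Park 2, Okoro 1, Rao 0. Rao has the fewest and is eliminated.
Round 2: Umar 3, Silva 3, Park 2, Okoro 1. Okoro has the fewest and is eliminated.
Round 3: Umar 4, Silva 3, Park 2. Park has the fewest and is eliminated.
Round 4: Silva 5, Umar 4. Silva has a majority.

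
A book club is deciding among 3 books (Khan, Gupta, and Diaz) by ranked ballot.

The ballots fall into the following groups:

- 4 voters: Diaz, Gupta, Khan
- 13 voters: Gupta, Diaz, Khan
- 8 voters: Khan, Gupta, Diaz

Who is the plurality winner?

Gupta

First-place vote totals:
  Khan: 8
  Gupta: 13
  Diaz: 4
Gupta has the most first-place votes.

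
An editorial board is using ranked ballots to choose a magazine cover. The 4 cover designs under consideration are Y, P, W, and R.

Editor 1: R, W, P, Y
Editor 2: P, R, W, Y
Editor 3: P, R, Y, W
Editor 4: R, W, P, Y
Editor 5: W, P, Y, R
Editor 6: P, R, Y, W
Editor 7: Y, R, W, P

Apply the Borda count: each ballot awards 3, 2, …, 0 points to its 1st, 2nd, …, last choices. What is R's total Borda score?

14

Borda scores:
  Y: 0 + 0 + 1 + 0 + 1 + 1 + 3 = 6
  P: 1 + 3 + 3 + 1 + 2 + 3 + 0 = 13
  W: 2 + 1 + 0 + 2 + 3 + 0 + 1 = 9
  R: 3 + 2 + 2 + 3 + 0 + 2 + 2 = 14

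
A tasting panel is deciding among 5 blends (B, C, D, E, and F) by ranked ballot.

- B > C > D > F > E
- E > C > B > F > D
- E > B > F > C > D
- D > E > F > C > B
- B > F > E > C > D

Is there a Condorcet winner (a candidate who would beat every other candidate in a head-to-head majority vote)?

Head-to-head results (5 voters total):
B vs C: B wins 3–2.
B vs D: B wins 4–1.
B vs E: E wins 3–2.
B vs F: B wins 4–1.
C vs D: C wins 4–1.
C vs E: E wins 4–1.
C vs F: F wins 3–2.
D vs E: E wins 3–2.
D vs F: F wins 3–2.
E vs F: E wins 3–2.
E beats each rival — B (3–2), C (4–1), D (3–2), F (3–2) — so E is the Condorcet winner.

Yes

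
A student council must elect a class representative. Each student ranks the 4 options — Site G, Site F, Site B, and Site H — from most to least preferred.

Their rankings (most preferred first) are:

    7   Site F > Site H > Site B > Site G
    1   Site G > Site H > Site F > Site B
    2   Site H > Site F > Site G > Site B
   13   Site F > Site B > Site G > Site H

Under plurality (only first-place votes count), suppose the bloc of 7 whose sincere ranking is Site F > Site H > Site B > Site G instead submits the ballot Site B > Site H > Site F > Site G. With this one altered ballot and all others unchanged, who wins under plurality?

Site F

First-place totals with the altered ballot: Site G 1, Site F 13, Site B 7, Site H 2.
The winner is unchanged: still Site F.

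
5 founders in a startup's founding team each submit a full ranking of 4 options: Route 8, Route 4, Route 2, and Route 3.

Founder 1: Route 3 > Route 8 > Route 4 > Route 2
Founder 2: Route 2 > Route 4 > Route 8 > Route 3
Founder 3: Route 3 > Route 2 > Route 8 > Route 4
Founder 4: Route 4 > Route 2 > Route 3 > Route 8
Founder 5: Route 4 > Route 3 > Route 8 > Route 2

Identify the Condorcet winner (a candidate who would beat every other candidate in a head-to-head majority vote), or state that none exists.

Route 4

Head-to-head results (5 voters total):
Route 8 vs Route 4: Route 4 wins 3–2.
Route 8 vs Route 2: Route 2 wins 3–2.
Route 8 vs Route 3: Route 3 wins 4–1.
Route 4 vs Route 2: Route 4 wins 3–2.
Route 4 vs Route 3: Route 4 wins 3–2.
Route 2 vs Route 3: Route 3 wins 3–2.
Route 4 beats each rival — Route 8 (3–2), Route 2 (3–2), Route 3 (3–2) — so Route 4 is the Condorcet winner.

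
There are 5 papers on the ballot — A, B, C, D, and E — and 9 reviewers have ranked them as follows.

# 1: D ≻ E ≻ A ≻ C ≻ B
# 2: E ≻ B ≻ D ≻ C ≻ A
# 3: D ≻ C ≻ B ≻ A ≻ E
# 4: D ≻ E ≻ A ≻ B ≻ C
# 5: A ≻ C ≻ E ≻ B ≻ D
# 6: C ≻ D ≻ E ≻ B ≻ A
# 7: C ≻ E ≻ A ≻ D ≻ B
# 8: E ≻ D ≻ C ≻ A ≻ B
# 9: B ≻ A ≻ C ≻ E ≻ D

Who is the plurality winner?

D

First-place vote totals:
  A: 1
  B: 1
  C: 2
  D: 3
  E: 2
D has the most first-place votes.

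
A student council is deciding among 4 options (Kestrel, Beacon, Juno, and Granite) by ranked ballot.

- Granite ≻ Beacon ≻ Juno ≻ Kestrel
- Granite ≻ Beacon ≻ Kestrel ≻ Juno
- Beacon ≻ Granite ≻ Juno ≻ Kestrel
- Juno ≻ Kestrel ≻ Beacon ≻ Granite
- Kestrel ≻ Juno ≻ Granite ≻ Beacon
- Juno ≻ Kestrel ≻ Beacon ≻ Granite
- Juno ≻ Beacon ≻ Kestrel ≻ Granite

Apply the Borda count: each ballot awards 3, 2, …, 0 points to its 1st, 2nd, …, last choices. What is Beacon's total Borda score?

11

Borda scores:
  Kestrel: 0 + 1 + 0 + 2 + 3 + 2 + 1 = 9
  Beacon: 2 + 2 + 3 + 1 + 0 + 1 + 2 = 11
  Juno: 1 + 0 + 1 + 3 + 2 + 3 + 3 = 13
  Granite: 3 + 3 + 2 + 0 + 1 + 0 + 0 = 9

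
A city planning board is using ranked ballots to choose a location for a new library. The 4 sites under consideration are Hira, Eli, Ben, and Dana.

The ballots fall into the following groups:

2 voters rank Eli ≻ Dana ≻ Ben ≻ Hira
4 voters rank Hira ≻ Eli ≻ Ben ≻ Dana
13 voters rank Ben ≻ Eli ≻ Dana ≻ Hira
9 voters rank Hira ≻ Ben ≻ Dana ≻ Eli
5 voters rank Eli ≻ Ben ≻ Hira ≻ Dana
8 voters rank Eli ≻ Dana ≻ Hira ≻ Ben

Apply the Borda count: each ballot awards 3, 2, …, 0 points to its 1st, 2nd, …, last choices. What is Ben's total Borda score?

Borda scores:
  Hira: 2·0 + 4·3 + 13·0 + 9·3 + 5·1 + 8·1 = 52
  Eli: 2·3 + 4·2 + 13·2 + 9·0 + 5·3 + 8·3 = 79
  Ben: 2·1 + 4·1 + 13·3 + 9·2 + 5·2 + 8·0 = 73
  Dana: 2·2 + 4·0 + 13·1 + 9·1 + 5·0 + 8·2 = 42

73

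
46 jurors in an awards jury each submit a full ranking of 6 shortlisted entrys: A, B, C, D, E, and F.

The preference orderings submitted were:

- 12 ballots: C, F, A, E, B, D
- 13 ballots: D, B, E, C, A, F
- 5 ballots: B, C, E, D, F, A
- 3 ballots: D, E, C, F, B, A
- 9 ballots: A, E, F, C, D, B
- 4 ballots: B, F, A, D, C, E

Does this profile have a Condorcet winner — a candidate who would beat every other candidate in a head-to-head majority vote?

No

Head-to-head results (46 voters total):
A vs B: B wins 25–21.
A vs C: C wins 33–13.
A vs D: A wins 25–21.
A vs E: A wins 25–21.
A vs F: F wins 24–22.
B vs C: C wins 24–22.
B vs D: D wins 25–21.
B vs E: E wins 24–22.
B vs F: F wins 24–22.
C vs D: C wins 26–20.
C vs E: E wins 25–21.
C vs F: C wins 33–13.
D vs E: E wins 26–20.
D vs F: F wins 25–21.
E vs F: E wins 30–16.
No candidate beats all others: A beats D beats B beats A, a majority cycle.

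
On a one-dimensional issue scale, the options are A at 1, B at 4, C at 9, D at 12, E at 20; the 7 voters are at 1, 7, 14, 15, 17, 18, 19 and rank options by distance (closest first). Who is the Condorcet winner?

D

With single-peaked preferences on a line, the Condorcet winner is the candidate closest to the median voter.
The median voter (position 15) is closest to D at 12.
Check: D vs C — voters closer to D: 5 of 7.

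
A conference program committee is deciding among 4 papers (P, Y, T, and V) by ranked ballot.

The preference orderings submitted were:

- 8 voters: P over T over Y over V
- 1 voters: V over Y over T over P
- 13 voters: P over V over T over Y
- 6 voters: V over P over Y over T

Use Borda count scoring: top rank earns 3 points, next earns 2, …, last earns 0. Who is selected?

Borda scores:
  P: 8·3 + 0 + 13·3 + 6·2 = 75
  Y: 8·1 + 2 + 13·0 + 6·1 = 16
  T: 8·2 + 1 + 13·1 + 6·0 = 30
  V: 8·0 + 3 + 13·2 + 6·3 = 47
P has the highest total.

P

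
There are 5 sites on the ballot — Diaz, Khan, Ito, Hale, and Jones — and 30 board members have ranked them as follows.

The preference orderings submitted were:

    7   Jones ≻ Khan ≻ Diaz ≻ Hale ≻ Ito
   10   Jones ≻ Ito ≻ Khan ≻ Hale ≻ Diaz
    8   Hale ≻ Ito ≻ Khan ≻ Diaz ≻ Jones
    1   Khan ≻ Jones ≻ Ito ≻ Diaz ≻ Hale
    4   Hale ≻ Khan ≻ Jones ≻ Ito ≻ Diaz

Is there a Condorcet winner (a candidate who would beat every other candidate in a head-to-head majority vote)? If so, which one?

Head-to-head results (30 voters total):
Diaz vs Khan: Khan wins 30–0.
Diaz vs Ito: Ito wins 23–7.
Diaz vs Hale: Hale wins 22–8.
Diaz vs Jones: Jones wins 22–8.
Khan vs Ito: Ito wins 18–12.
Khan vs Hale: Khan wins 18–12.
Khan vs Jones: Jones wins 17–13.
Ito vs Hale: Hale wins 19–11.
Ito vs Jones: Jones wins 22–8.
Hale vs Jones: Jones wins 18–12.
Jones beats each rival — Diaz (22–8), Khan (17–13), Ito (22–8), Hale (18–12) — so Jones is the Condorcet winner.

Jones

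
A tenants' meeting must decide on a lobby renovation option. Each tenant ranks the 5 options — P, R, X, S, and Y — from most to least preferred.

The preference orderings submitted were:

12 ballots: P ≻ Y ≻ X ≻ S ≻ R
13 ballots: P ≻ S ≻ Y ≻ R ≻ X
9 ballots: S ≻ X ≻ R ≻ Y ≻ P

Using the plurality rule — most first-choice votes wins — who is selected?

P

First-place vote totals:
  P: 25
  R: 0
  X: 0
  S: 9
  Y: 0
P has the most first-place votes.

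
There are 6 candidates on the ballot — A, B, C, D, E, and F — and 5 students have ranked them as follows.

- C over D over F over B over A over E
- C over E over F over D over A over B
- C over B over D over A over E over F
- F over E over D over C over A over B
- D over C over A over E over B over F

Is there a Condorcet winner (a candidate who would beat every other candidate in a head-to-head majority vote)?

Yes

Head-to-head results (5 voters total):
A vs B: A wins 3–2.
A vs C: C wins 5–0.
A vs D: D wins 5–0.
A vs E: A wins 3–2.
A vs F: F wins 3–2.
B vs C: C wins 5–0.
B vs D: D wins 4–1.
B vs E: E wins 3–2.
B vs F: F wins 3–2.
C vs D: C wins 3–2.
C vs E: C wins 4–1.
C vs F: C wins 4–1.
D vs E: D wins 3–2.
D vs F: D wins 3–2.
E vs F: E wins 3–2.
C beats each rival — A (5–0), B (5–0), D (3–2), E (4–1), F (4–1) — so C is the Condorcet winner.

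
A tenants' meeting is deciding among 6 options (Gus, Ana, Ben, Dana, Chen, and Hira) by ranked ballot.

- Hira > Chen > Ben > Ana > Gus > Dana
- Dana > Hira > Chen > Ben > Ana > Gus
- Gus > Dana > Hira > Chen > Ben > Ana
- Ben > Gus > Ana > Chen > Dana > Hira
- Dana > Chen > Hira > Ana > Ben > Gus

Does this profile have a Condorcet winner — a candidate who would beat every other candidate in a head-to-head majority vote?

Head-to-head results (5 voters total):
Gus vs Ana: Ana wins 3–2.
Gus vs Ben: Ben wins 4–1.
Gus vs Dana: Gus wins 3–2.
Gus vs Chen: Chen wins 3–2.
Gus vs Hira: Hira wins 3–2.
Ana vs Ben: Ben wins 4–1.
Ana vs Dana: Dana wins 3–2.
Ana vs Chen: Chen wins 4–1.
Ana vs Hira: Hira wins 4–1.
Ben vs Dana: Dana wins 3–2.
Ben vs Chen: Chen wins 4–1.
Ben vs Hira: Hira wins 4–1.
Dana vs Chen: Dana wins 3–2.
Dana vs Hira: Dana wins 4–1.
Chen vs Hira: Hira wins 3–2.
No candidate beats all others: Gus beats Dana beats Ana beats Gus, a majority cycle.

No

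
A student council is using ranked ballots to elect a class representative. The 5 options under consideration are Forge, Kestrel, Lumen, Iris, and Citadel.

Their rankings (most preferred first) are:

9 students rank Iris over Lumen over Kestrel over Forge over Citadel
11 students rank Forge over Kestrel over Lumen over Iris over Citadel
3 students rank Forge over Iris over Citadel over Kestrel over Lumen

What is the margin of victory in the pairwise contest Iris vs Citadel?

23

Ballots ranking Iris above Citadel: 9+11+3 = 23.
Ballots ranking Citadel above Iris: 0.
Iris wins 23–0, a margin of 23.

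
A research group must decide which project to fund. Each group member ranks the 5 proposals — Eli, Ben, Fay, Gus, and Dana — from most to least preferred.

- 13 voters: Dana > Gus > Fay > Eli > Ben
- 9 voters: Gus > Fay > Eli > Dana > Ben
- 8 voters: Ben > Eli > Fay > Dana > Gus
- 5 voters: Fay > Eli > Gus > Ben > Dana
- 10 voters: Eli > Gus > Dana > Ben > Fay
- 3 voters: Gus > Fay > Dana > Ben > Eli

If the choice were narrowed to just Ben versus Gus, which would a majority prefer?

Gus

Ballots ranking Ben above Gus: 8.
Ballots ranking Gus above Ben: 13+9+5+10+3 = 40.
Gus wins the head-to-head, 40–8.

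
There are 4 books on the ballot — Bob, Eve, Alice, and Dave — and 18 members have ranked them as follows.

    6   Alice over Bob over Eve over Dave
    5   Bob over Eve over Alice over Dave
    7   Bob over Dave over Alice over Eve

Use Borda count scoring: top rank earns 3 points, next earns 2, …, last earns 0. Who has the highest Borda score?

Bob

Borda scores:
  Bob: 6·2 + 5·3 + 7·3 = 48
  Eve: 6·1 + 5·2 + 7·0 = 16
  Alice: 6·3 + 5·1 + 7·1 = 30
  Dave: 6·0 + 5·0 + 7·2 = 14
Bob has the highest total.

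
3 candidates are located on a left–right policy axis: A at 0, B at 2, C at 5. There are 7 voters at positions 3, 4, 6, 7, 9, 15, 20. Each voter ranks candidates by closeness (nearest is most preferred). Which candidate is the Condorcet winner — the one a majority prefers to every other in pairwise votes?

C

With single-peaked preferences on a line, the Condorcet winner is the candidate closest to the median voter.
The median voter (position 7) is closest to C at 5.
Check: C vs A — voters closer to C: 7 of 7.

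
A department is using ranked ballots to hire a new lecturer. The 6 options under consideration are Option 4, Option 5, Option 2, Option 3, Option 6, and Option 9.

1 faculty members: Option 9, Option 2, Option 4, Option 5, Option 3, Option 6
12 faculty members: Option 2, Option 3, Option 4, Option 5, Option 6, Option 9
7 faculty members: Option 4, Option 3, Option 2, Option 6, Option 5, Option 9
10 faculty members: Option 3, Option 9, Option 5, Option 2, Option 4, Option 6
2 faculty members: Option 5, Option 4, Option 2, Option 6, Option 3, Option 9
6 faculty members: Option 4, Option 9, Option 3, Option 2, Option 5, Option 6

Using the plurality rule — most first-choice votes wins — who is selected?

Option 4

First-place vote totals:
  Option 4: 13
  Option 5: 2
  Option 2: 12
  Option 3: 10
  Option 6: 0
  Option 9: 1
Option 4 has the most first-place votes.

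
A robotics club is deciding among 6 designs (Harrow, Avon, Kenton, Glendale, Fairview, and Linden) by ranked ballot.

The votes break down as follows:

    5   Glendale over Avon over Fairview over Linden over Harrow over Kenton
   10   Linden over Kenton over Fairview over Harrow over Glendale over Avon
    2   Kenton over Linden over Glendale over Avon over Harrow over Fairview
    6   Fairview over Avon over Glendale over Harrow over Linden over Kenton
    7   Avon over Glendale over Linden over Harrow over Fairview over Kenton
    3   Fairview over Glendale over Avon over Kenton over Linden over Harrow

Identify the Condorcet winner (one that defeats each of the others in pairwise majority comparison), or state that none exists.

Head-to-head results (33 voters total):
Harrow vs Avon: Avon wins 23–10.
Harrow vs Kenton: Harrow wins 18–15.
Harrow vs Glendale: Glendale wins 23–10.
Harrow vs Fairview: Fairview wins 24–9.
Harrow vs Linden: Linden wins 27–6.
Avon vs Kenton: Avon wins 21–12.
Avon vs Glendale: Glendale wins 20–13.
Avon vs Fairview: Fairview wins 19–14.
Avon vs Linden: Avon wins 21–12.
Kenton vs Glendale: Glendale wins 21–12.
Kenton vs Fairview: Fairview wins 21–12.
Kenton vs Linden: Linden wins 28–5.
Glendale vs Fairview: Fairview wins 19–14.
Glendale vs Linden: Glendale wins 21–12.
Fairview vs Linden: Linden wins 19–14.
No candidate beats all others: Avon beats Linden beats Fairview beats Avon, a majority cycle.

There is no Condorcet winner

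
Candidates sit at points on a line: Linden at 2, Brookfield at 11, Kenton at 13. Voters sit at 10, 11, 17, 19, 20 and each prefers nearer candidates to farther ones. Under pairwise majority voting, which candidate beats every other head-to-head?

Kenton

With single-peaked preferences on a line, the Condorcet winner is the candidate closest to the median voter.
The median voter (position 17) is closest to Kenton at 13.
Check: Kenton vs Brookfield — voters closer to Kenton: 3 of 5.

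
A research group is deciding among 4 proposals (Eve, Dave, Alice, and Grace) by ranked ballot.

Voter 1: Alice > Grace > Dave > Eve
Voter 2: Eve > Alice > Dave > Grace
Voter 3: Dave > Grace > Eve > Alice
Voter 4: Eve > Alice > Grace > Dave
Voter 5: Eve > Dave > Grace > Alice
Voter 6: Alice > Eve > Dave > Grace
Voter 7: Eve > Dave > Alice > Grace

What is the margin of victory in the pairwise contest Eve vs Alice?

3

Ballots ranking Eve above Alice: 5.
Ballots ranking Alice above Eve: 2.
Eve wins 5–2, a margin of 3.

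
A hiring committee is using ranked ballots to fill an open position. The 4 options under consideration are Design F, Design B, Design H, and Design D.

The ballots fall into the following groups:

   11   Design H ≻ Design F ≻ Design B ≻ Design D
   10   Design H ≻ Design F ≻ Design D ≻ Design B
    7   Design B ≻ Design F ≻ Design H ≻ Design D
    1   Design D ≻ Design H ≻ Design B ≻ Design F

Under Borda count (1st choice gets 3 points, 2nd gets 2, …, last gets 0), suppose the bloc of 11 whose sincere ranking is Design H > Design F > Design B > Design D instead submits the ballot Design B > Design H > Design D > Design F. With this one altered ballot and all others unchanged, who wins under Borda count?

Design H

Borda totals with the altered ballot: Design F 34, Design B 55, Design H 61, Design D 24.
The winner is unchanged: still Design H.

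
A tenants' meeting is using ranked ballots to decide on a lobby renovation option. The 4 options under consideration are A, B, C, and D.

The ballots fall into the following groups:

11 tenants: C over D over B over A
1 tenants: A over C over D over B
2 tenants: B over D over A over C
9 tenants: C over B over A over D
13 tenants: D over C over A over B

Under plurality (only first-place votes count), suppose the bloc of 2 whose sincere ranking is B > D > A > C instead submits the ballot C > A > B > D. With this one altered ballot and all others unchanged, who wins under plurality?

C

First-place totals with the altered ballot: A 1, B 0, C 22, D 13.
The winner is unchanged: still C.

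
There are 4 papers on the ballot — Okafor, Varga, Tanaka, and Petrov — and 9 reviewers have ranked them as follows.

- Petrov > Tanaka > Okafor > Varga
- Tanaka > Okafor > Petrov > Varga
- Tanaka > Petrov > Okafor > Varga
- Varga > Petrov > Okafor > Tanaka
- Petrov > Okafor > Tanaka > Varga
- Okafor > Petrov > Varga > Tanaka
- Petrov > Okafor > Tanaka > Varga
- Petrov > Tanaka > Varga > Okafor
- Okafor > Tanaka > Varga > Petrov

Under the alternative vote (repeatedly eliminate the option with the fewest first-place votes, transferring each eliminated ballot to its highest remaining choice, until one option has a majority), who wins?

Round 1: Petrov 4, Okafor 2, Tanaka 2, Varga 1. Varga has the fewest and is eliminated.
Round 2: Petrov 5, Okafor 2, Tanaka 2. Petrov has a majority.

Petrov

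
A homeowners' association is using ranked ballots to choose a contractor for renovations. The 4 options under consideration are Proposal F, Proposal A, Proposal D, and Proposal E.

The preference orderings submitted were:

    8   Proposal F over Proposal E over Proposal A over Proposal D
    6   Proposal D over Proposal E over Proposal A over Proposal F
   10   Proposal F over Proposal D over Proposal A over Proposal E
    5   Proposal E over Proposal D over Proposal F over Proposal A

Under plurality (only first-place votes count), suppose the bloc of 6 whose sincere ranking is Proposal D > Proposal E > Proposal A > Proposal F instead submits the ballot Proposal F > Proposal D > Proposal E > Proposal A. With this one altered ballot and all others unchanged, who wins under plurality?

Proposal F

First-place totals with the altered ballot: Proposal F 24, Proposal A 0, Proposal D 0, Proposal E 5.
The winner is unchanged: still Proposal F.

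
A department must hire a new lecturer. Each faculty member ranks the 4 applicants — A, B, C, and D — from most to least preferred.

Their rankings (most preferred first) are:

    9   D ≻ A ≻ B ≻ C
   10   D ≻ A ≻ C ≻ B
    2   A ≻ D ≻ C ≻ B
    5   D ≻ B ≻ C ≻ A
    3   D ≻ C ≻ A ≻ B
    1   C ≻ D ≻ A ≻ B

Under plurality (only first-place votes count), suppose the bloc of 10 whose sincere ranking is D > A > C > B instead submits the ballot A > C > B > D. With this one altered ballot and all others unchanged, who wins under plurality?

D

First-place totals with the altered ballot: A 12, B 0, C 1, D 17.
The winner is unchanged: still D.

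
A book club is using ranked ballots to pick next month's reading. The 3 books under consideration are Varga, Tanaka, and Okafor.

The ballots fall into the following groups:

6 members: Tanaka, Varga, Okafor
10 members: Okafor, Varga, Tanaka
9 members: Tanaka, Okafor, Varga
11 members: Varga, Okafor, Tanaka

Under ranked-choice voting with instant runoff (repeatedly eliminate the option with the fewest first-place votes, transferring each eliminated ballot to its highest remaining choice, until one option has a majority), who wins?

Varga

Round 1: Tanaka 15, Varga 11, Okafor 10. Okafor has the fewest and is eliminated.
Round 2: Varga 21, Tanaka 15. Varga has a majority.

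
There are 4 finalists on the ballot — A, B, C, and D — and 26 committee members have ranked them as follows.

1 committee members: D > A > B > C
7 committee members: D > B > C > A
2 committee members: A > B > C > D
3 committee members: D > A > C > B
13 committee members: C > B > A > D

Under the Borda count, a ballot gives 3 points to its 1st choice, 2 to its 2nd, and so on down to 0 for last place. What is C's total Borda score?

Borda scores:
  A: 2 + 7·0 + 2·3 + 3·2 + 13·1 = 27
  B: 1 + 7·2 + 2·2 + 3·0 + 13·2 = 45
  C: 0 + 7·1 + 2·1 + 3·1 + 13·3 = 51
  D: 3 + 7·3 + 2·0 + 3·3 + 13·0 = 33

51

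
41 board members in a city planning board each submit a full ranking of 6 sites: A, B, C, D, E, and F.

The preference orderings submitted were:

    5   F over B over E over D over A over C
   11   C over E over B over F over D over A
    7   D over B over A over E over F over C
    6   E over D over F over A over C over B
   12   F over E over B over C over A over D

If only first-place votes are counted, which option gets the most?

F

First-place vote totals:
  A: 0
  B: 0
  C: 11
  D: 7
  E: 6
  F: 17
F has the most first-place votes.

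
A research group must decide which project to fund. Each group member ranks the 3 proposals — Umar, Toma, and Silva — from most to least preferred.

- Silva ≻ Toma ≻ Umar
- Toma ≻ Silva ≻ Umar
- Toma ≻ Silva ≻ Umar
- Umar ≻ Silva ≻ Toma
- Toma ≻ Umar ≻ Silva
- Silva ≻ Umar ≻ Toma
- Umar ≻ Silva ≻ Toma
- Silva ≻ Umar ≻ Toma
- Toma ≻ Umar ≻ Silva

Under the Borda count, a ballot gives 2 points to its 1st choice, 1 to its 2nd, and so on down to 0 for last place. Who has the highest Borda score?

Silva

Borda scores:
  Umar: 0 + 0 + 0 + 2 + 1 + 1 + 2 + 1 + 1 = 8
  Toma: 1 + 2 + 2 + 0 + 2 + 0 + 0 + 0 + 2 = 9
  Silva: 2 + 1 + 1 + 1 + 0 + 2 + 1 + 2 + 0 = 10
Silva has the highest total.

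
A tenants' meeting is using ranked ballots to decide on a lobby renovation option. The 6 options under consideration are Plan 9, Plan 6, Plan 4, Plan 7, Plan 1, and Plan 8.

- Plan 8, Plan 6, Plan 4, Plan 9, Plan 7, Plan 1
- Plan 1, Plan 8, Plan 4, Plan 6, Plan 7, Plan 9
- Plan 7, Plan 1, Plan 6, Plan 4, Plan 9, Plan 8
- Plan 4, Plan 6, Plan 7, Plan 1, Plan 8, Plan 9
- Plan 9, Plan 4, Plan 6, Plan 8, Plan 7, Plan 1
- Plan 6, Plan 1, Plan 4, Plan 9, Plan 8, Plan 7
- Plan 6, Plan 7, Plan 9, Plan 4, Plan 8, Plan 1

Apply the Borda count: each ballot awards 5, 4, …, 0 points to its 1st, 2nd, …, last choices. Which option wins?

Borda scores:
  Plan 9: 2 + 0 + 1 + 0 + 5 + 2 + 3 = 13
  Plan 6: 4 + 2 + 3 + 4 + 3 + 5 + 5 = 26
  Plan 4: 3 + 3 + 2 + 5 + 4 + 3 + 2 = 22
  Plan 7: 1 + 1 + 5 + 3 + 1 + 0 + 4 = 15
  Plan 1: 0 + 5 + 4 + 2 + 0 + 4 + 0 = 15
  Plan 8: 5 + 4 + 0 + 1 + 2 + 1 + 1 = 14
Plan 6 has the highest total.

Plan 6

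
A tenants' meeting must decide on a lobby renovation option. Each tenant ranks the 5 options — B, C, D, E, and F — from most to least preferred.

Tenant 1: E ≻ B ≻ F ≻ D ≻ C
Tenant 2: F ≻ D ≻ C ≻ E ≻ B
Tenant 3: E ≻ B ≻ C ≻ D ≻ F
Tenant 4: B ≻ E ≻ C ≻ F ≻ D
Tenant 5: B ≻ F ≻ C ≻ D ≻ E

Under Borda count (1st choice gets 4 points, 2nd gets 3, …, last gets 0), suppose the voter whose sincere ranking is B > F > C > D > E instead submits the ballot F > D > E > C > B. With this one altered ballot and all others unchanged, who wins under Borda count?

Borda totals with the altered ballot: B 10, C 7, D 8, E 14, F 11.
The switch changes the winner from B to E.

E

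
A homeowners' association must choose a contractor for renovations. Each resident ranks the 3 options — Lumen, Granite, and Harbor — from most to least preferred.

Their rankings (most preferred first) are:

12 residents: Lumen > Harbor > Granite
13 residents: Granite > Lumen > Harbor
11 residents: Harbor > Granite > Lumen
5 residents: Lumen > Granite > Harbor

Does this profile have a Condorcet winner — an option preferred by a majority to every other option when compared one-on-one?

Head-to-head results (41 voters total):
Lumen vs Granite: Granite wins 24–17.
Lumen vs Harbor: Lumen wins 30–11.
Granite vs Harbor: Harbor wins 23–18.
No candidate beats all others: Lumen beats Harbor beats Granite beats Lumen, a majority cycle.

No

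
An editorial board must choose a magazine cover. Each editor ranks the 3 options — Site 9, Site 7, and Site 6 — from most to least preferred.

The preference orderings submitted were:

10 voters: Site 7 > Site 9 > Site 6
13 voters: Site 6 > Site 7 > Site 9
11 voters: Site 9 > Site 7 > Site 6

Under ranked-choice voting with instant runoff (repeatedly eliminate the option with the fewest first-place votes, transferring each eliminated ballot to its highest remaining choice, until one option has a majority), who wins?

Site 9

Round 1: Site 6 13, Site 9 11, Site 7 10. Site 7 has the fewest and is eliminated.
Round 2: Site 9 21, Site 6 13. Site 9 has a majority.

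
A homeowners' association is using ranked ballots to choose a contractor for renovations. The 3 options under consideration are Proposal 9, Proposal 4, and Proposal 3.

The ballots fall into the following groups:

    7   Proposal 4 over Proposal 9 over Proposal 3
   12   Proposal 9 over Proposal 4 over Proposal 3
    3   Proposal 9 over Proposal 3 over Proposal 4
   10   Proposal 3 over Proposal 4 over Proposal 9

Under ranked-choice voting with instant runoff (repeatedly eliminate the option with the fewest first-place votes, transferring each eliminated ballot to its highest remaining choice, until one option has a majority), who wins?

Round 1: Proposal 9 15, Proposal 3 10, Proposal 4 7. Proposal 4 has the fewest and is eliminated.
Round 2: Proposal 9 22, Proposal 3 10. Proposal 9 has a majority.

Proposal 9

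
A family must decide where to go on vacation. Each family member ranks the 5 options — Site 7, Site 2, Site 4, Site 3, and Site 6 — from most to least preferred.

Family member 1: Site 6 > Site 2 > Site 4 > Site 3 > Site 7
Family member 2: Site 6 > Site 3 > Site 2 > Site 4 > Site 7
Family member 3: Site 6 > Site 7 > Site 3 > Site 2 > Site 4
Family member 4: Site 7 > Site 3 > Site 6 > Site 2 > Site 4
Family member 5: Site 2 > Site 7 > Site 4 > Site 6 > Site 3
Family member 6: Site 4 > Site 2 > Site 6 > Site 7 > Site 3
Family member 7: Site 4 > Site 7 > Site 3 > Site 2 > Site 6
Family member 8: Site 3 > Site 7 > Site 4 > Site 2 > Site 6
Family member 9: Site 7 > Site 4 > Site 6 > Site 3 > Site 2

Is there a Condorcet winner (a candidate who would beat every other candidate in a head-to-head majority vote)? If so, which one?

Site 7

Head-to-head results (9 voters total):
Site 7 vs Site 2: Site 7 wins 5–4.
Site 7 vs Site 4: Site 7 wins 5–4.
Site 7 vs Site 3: Site 7 wins 6–3.
Site 7 vs Site 6: Site 7 wins 5–4.
Site 2 vs Site 4: Site 2 wins 5–4.
Site 2 vs Site 3: Site 3 wins 6–3.
Site 2 vs Site 6: Site 6 wins 5–4.
Site 4 vs Site 3: Site 4 wins 5–4.
Site 4 vs Site 6: Site 4 wins 5–4.
Site 3 vs Site 6: Site 6 wins 6–3.
Site 7 beats each rival — Site 2 (5–4), Site 4 (5–4), Site 3 (6–3), Site 6 (5–4) — so Site 7 is the Condorcet winner.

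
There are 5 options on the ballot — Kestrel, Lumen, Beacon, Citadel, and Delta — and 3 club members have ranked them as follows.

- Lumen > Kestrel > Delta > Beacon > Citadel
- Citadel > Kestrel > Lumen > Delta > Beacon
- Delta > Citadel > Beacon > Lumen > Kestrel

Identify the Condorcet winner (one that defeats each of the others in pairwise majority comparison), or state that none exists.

Head-to-head results (3 voters total):
Kestrel vs Lumen: Lumen wins 2–1.
Kestrel vs Beacon: Kestrel wins 2–1.
Kestrel vs Citadel: Citadel wins 2–1.
Kestrel vs Delta: Kestrel wins 2–1.
Lumen vs Beacon: Lumen wins 2–1.
Lumen vs Citadel: Citadel wins 2–1.
Lumen vs Delta: Lumen wins 2–1.
Beacon vs Citadel: Citadel wins 2–1.
Beacon vs Delta: Delta wins 3–0.
Citadel vs Delta: Delta wins 2–1.
No candidate beats all others: Kestrel beats Delta beats Citadel beats Kestrel, a majority cycle.

There is no Condorcet winner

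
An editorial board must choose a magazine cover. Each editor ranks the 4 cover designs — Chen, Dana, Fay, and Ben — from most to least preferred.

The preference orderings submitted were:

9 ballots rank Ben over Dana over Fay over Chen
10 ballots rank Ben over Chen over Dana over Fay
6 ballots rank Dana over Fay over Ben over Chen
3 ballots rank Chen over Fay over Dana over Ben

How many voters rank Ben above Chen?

25

Ballots ranking Ben above Chen: 9+10+6 = 25.
Ballots ranking Chen above Ben: 3.
So 25 of 28 voters prefer Ben to Chen.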